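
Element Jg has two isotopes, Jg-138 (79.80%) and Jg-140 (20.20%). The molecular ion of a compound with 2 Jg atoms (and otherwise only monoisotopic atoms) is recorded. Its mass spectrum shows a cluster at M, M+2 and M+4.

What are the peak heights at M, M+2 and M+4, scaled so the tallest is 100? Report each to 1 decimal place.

100.0 : 50.6 : 6.4

Each Jg atom is independently Jg-138 (p = 0.7980) or Jg-140 (q = 0.2020); the cluster is the binomial expansion (p + q)^2.
P(M) = 0.7980^2 = 0.636804
P(M+2) = 2 × 0.7980^1 × 0.2020^1 = 0.322392
P(M+4) = 0.2020^2 = 0.040804
The M peak is largest (0.636804); scaling to 100 gives 100.0 : 50.6 : 6.4.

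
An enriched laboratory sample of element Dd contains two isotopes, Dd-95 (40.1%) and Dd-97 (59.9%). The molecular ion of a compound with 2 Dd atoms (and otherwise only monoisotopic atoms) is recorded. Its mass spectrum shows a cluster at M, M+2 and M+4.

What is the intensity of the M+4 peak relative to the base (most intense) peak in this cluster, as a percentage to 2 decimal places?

74.69%

Term probabilities: M 0.1608, M+2 0.4804, M+4 0.3588. Base peak = M+2.
P(M+2) = C(2,1) × 0.401^1 × 0.599^1 = 2 × 0.4010 × 0.5990 = 0.480398 (base)
P(M+4) = C(2,2) × 0.401^0 × 0.599^2 = 1 × 1.0000 × 0.358801 = 0.358801
Relative intensity = 0.358801 / 0.480398 × 100 = 74.69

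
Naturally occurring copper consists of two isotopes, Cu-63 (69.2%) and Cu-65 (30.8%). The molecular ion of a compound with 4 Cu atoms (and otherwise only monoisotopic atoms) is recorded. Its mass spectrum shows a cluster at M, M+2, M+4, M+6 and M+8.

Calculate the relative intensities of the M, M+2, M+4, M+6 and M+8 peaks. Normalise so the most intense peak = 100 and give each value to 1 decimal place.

Expanding (0.692 + 0.308)^4:
P(M) = 0.692^4 = 0.229311
P(M+2) = 4 × 0.692^3 × 0.308^1 = 0.408253
P(M+4) = 6 × 0.692^2 × 0.308^2 = 0.272562
P(M+6) = 4 × 0.692^1 × 0.308^3 = 0.080876
P(M+8) = 0.308^4 = 0.008999
The M+2 peak is largest (0.408253); scaling to 100 gives 56.2 : 100.0 : 66.8 : 19.8 : 2.2.

56.2 : 100.0 : 66.8 : 19.8 : 2.2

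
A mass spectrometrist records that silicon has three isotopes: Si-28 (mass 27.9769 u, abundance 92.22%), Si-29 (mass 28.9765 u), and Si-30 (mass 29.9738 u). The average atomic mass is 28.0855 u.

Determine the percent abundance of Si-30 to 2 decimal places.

3.09%

Let x and y be the fractions of Si-29 and Si-30. Then x + y = 1 − 0.9222 = 0.0778 and 28.9765x + 29.9738y = 28.0855 − 0.9222×27.9769 = 2.28520282.
Substituting: 28.9765x + 29.9738(0.0778 − x) = 2.28520282
(28.9765 − 29.9738)x = -0.04675882  ⇒  x = 0.04689, y = 0.03091
Si-29: 4.69%, Si-30: 3.09%.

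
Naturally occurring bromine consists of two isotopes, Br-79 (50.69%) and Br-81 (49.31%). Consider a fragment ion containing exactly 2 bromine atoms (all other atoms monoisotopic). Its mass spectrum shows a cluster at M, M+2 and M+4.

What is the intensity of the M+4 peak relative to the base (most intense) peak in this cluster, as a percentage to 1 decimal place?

48.6%

Term probabilities: M 0.2569, M+2 0.4999, M+4 0.2431. Base peak = M+2.
P(M+2) = C(2,1) × 0.5069^1 × 0.4931^1 = 2 × 0.5069 × 0.4931 = 0.499905 (base)
P(M+4) = C(2,2) × 0.5069^0 × 0.4931^2 = 1 × 1.0000 × 0.24314761 = 0.243148
Relative intensity = 0.243148 / 0.499905 × 100 = 48.6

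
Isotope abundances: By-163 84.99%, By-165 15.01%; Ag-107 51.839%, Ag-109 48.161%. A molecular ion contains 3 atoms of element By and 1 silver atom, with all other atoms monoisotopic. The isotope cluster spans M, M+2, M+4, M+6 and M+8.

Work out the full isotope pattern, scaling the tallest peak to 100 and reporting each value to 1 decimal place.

68.5 : 100.0 : 40.2 : 6.3 : 0.4

Element By pattern (n=3): 0.61390828 : 0.3252652 : 0.05744477 : 0.00338175
Silver pattern (n=1): 0.51839 : 0.48161
Convolve the two distributions (both contribute in 2-u steps):
  M: 0.61390828×0.51839 = 0.318244
  M+2: 0.61390828×0.48161 + 0.3252652×0.51839 = 0.464279
  M+4: 0.3252652×0.48161 + 0.05744477×0.51839 = 0.186430
  M+6: 0.05744477×0.48161 + 0.00338175×0.51839 = 0.029419
  M+8: 0.00338175×0.48161 = 0.001629
Scale to base peak (0.464279) = 100: 68.5 : 100.0 : 40.2 : 6.3 : 0.4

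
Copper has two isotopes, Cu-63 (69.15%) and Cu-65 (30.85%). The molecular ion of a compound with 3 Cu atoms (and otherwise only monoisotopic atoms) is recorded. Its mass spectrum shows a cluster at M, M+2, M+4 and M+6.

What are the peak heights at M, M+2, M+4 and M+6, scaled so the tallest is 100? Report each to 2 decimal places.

74.72 : 100.00 : 44.61 : 6.63

Expanding (0.6915 + 0.3085)^3:
P(M) = 0.6915^3 = 0.330656
P(M+2) = 3 × 0.6915^2 × 0.3085^1 = 0.442548
P(M+4) = 3 × 0.6915^1 × 0.3085^2 = 0.197435
P(M+6) = 0.3085^3 = 0.029361
The M+2 peak is largest (0.442548); scaling to 100 gives 74.72 : 100.00 : 44.61 : 6.63.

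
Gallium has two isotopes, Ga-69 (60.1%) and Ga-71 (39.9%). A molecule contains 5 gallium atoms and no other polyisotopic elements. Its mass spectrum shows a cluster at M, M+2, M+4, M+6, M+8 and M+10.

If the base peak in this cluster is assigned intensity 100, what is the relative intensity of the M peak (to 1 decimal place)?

Term probabilities: M 0.0784, M+2 0.2603, M+4 0.3456, M+6 0.2294, M+8 0.0762, M+10 0.0101. Base peak = M+4.
P(M+4) = C(5,2) × 0.601^3 × 0.399^2 = 10 × 0.2170818 × 0.159201 = 0.345596 (base)
P(M) = C(5,0) × 0.601^5 × 0.399^0 = 1 × 0.07841016 × 1.0000 = 0.078410
Relative intensity = 0.078410 / 0.345596 × 100 = 22.7

22.7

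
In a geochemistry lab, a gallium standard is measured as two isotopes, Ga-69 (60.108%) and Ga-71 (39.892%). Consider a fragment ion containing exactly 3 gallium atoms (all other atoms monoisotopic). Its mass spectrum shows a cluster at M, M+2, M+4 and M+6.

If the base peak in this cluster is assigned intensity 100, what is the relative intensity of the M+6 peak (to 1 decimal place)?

14.7

(0.60108 + 0.39892)^3 gives M 0.2172, M+2 0.4324, M+4 0.2870, M+6 0.0635; the largest is M+2.
P(M+2) = C(3,1) × 0.60108^2 × 0.39892^1 = 3 × 0.36129717 × 0.39892 = 0.432386 (base)
P(M+6) = C(3,3) × 0.60108^0 × 0.39892^3 = 1 × 1.0000 × 0.063483 = 0.063483
Relative intensity = 0.063483 / 0.432386 × 100 = 14.7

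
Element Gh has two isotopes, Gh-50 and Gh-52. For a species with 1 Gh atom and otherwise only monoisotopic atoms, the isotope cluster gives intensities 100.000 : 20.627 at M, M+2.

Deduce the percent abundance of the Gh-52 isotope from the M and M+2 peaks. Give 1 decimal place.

17.1%

If p is the fraction of Gh that is Gh-50, then I(M+2)/I(M) = [C(1,1)·p^0·(1−p)] / p^1 = 1·(1−p)/p = 20.627/100.000 = 0.2063
(1−p)/p = 0.2063/1 = 0.2063  ⇒  p = 1/(1 + 0.2063) = 0.8290
Gh-50: 82.9%, Gh-52: 17.1%.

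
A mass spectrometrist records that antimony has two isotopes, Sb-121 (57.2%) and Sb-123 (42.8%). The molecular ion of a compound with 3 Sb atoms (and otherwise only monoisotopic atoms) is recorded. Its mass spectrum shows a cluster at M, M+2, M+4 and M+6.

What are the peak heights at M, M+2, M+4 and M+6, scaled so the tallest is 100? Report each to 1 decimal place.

44.5 : 100.0 : 74.8 : 18.7

Each Sb atom is independently Sb-121 (p = 0.572) or Sb-123 (q = 0.428); the cluster is the binomial expansion (p + q)^3.
P(M) = 0.572^3 = 0.187149
P(M+2) = 3 × 0.572^2 × 0.428^1 = 0.420104
P(M+4) = 3 × 0.572^1 × 0.428^2 = 0.314344
P(M+6) = 0.428^3 = 0.078403
The M+2 peak is largest (0.420104); scaling to 100 gives 44.5 : 100.0 : 74.8 : 18.7.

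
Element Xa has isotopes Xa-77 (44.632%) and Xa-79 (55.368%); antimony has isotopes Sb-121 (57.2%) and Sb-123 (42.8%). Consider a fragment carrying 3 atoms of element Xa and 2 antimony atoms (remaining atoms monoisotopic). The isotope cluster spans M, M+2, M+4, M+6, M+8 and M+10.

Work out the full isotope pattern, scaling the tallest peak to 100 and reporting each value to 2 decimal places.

9.17 : 47.86 : 98.57 : 100.00 : 49.92 : 9.80

Element Xa pattern (n=3): 0.08890763 : 0.33088173 : 0.41047364 : 0.16973699
Antimony pattern (n=2): 0.327184 : 0.489632 : 0.183184
Convolve the two distributions (both contribute in 2-u steps):
  M: 0.08890763×0.327184 = 0.029089
  M+2: 0.08890763×0.489632 + 0.33088173×0.327184 = 0.151791
  M+4: 0.08890763×0.183184 + 0.33088173×0.489632 + 0.41047364×0.327184 = 0.312597
  M+6: 0.33088173×0.183184 + 0.41047364×0.489632 + 0.16973699×0.327184 = 0.317128
  M+8: 0.41047364×0.183184 + 0.16973699×0.489632 = 0.158301
  M+10: 0.16973699×0.183184 = 0.031093
Scale to base peak (0.317128) = 100: 9.17 : 47.86 : 98.57 : 100.00 : 49.92 : 9.80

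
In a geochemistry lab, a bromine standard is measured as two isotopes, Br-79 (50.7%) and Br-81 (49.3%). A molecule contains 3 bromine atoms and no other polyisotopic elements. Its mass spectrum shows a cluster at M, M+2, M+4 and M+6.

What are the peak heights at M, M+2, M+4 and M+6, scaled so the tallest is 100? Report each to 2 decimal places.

34.28 : 100.00 : 97.24 : 31.52

The 3 Br atoms are independent, so intensities follow the terms of (0.507 + 0.493)^3.
P(M) = 0.507^3 = 0.130324
P(M+2) = 3 × 0.507^2 × 0.493^1 = 0.380175
P(M+4) = 3 × 0.507^1 × 0.493^2 = 0.369678
P(M+6) = 0.493^3 = 0.119823
The M+2 peak is largest (0.380175); scaling to 100 gives 34.28 : 100.00 : 97.24 : 31.52.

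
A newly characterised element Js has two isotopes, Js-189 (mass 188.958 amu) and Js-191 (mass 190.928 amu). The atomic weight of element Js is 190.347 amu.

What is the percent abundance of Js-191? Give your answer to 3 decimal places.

With x = fraction of Js-189 (so Js-191 is 1 − x):
188.958·x + 190.928·(1 − x) = 190.347
(188.958 − 190.928)·x = 190.347 − 190.928
x = -0.581 / -1.970 = 0.29492 → 29.492% Js-189, 70.508% Js-191.

70.508%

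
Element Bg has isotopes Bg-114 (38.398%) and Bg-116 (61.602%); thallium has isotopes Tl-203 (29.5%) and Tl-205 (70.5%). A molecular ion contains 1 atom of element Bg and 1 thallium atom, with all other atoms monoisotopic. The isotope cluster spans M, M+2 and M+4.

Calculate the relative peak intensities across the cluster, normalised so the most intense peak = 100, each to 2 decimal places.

Element Bg pattern (n=1): 0.38398 : 0.61602
Thallium pattern (n=1): 0.2950 : 0.7050
Convolve the two distributions (both contribute in 2-u steps):
  M: 0.38398×0.2950 = 0.113274
  M+2: 0.38398×0.7050 + 0.61602×0.2950 = 0.452432
  M+4: 0.61602×0.7050 = 0.434294
Scale to base peak (0.452432) = 100: 25.04 : 100.00 : 95.99

25.04 : 100.00 : 95.99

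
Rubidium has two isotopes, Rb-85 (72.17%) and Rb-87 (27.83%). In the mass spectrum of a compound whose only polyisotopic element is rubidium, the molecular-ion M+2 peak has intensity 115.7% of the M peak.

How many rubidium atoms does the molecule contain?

3

With n Rb atoms, P(M+2)/P(M) = C(n,1)·p^(n−1)q / p^n = n·q/p = n · 0.2783/0.7217.
n = 1.157 × 0.7217/0.2783 = 3.00 ≈ 3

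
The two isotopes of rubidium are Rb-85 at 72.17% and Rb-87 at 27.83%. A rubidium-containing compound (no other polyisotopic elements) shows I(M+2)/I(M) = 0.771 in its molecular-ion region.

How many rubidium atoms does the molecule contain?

The M+2/M ratio from n Rb atoms is n · q/p = n · 0.2783/0.7217.
n = 0.771 × 0.7217/0.2783 = 2.00 ≈ 2

2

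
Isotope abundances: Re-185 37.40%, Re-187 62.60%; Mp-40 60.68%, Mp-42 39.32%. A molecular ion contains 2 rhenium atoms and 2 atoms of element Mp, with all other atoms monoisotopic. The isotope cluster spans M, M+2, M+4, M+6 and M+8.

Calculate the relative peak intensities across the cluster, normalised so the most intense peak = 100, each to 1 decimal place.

13.2 : 61.4 : 100.0 : 66.6 : 15.6

Rhenium pattern (n=2): 0.139876 : 0.468248 : 0.391876
Element Mp pattern (n=2): 0.36820624 : 0.47718752 : 0.15460624
Convolve the two distributions (both contribute in 2-u steps):
  M: 0.139876×0.36820624 = 0.051503
  M+2: 0.139876×0.47718752 + 0.468248×0.36820624 = 0.239159
  M+4: 0.139876×0.15460624 + 0.468248×0.47718752 + 0.391876×0.36820624 = 0.389359
  M+6: 0.468248×0.15460624 + 0.391876×0.47718752 = 0.259392
  M+8: 0.391876×0.15460624 = 0.060586
Scale to base peak (0.389359) = 100: 13.2 : 61.4 : 100.0 : 66.6 : 15.6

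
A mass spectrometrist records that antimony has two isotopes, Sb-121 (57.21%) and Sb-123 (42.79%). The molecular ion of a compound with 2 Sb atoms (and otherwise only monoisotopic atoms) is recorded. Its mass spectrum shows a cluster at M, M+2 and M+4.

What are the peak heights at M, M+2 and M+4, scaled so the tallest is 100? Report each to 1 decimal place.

66.8 : 100.0 : 37.4

The 2 Sb atoms are independent, so intensities follow the terms of (0.5721 + 0.4279)^2.
P(M) = 0.5721^2 = 0.327298
P(M+2) = 2 × 0.5721^1 × 0.4279^1 = 0.489603
P(M+4) = 0.4279^2 = 0.183098
The M+2 peak is largest (0.489603); scaling to 100 gives 66.8 : 100.0 : 37.4.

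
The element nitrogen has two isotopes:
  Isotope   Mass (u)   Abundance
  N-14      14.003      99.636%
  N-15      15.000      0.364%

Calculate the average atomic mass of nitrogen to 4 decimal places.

14.0066 u

The abundance-weighted mean is 0.99636 × 14.003 + 0.00364 × 15.000
= 13.95203 + 0.05460 = 14.00663 u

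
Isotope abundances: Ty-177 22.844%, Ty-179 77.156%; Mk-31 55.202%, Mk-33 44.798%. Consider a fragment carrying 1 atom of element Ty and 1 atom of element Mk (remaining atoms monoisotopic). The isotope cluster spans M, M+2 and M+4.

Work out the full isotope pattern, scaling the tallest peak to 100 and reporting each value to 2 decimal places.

23.87 : 100.00 : 65.43

Element Ty pattern (n=1): 0.22844 : 0.77156
Element Mk pattern (n=1): 0.55202 : 0.44798
Convolve the two distributions (both contribute in 2-u steps):
  M: 0.22844×0.55202 = 0.126103
  M+2: 0.22844×0.44798 + 0.77156×0.55202 = 0.528253
  M+4: 0.77156×0.44798 = 0.345643
Scale to base peak (0.528253) = 100: 23.87 : 100.00 : 65.43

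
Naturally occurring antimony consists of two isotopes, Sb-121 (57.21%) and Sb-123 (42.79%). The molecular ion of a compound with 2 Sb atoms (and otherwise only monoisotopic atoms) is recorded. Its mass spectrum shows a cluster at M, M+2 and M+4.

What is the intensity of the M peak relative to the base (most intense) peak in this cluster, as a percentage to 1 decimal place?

Binomial terms of (0.5721 + 0.4279)^2: M 0.3273, M+2 0.4896, M+4 0.1831 → M+2 is the base peak.
P(M+2) = C(2,1) × 0.5721^1 × 0.4279^1 = 2 × 0.5721 × 0.4279 = 0.489603 (base)
P(M) = C(2,0) × 0.5721^2 × 0.4279^0 = 1 × 0.32729841 × 1.0000 = 0.327298
Relative intensity = 0.327298 / 0.489603 × 100 = 66.8

66.8%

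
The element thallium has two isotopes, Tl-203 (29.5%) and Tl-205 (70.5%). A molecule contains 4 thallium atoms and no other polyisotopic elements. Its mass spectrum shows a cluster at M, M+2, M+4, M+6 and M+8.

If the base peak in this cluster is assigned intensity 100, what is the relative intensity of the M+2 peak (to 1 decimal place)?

(0.295 + 0.705)^4 gives M 0.0076, M+2 0.0724, M+4 0.2595, M+6 0.4135, M+8 0.2470; the largest is M+6.
P(M+6) = C(4,3) × 0.295^1 × 0.705^3 = 4 × 0.2950 × 0.35040263 = 0.413475 (base)
P(M+2) = C(4,1) × 0.295^3 × 0.705^1 = 4 × 0.02567237 × 0.7050 = 0.072396
Relative intensity = 0.072396 / 0.413475 × 100 = 17.5

17.5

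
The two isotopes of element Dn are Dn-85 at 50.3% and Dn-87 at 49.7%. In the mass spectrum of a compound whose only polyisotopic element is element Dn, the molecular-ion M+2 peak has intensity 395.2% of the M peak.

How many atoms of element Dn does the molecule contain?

4

With n Dn atoms, P(M+2)/P(M) = C(n,1)·p^(n−1)q / p^n = n·q/p = n · 0.497/0.503.
n = 3.952 × 0.503/0.497 = 4.00 ≈ 4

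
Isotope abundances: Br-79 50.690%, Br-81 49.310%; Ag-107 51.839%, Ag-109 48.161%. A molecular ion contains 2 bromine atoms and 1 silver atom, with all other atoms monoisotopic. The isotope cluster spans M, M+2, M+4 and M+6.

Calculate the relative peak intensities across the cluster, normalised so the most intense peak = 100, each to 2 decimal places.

Bromine pattern (n=2): 0.25694761 : 0.49990478 : 0.24314761
Silver pattern (n=1): 0.51839 : 0.48161
Convolve the two distributions (both contribute in 2-u steps):
  M: 0.25694761×0.51839 = 0.133199
  M+2: 0.25694761×0.48161 + 0.49990478×0.51839 = 0.382894
  M+4: 0.49990478×0.48161 + 0.24314761×0.51839 = 0.366804
  M+6: 0.24314761×0.48161 = 0.117102
Scale to base peak (0.382894) = 100: 34.79 : 100.00 : 95.80 : 30.58

34.79 : 100.00 : 95.80 : 30.58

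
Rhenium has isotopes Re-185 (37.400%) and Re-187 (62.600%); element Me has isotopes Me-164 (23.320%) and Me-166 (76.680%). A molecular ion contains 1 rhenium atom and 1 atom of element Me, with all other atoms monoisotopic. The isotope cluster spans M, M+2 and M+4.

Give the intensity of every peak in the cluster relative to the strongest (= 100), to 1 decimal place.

18.2 : 90.2 : 100.0

Rhenium pattern (n=1): 0.3740 : 0.6260
Element Me pattern (n=1): 0.2332 : 0.7668
Convolve the two distributions (both contribute in 2-u steps):
  M: 0.3740×0.2332 = 0.087217
  M+2: 0.3740×0.7668 + 0.6260×0.2332 = 0.432766
  M+4: 0.6260×0.7668 = 0.480017
Scale to base peak (0.480017) = 100: 18.2 : 90.2 : 100.0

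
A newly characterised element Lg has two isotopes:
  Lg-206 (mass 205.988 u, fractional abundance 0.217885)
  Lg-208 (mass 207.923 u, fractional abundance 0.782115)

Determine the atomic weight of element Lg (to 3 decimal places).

207.501 u

The abundance-weighted mean is 0.217885 × 205.988 + 0.782115 × 207.923
= 44.8817 + 162.6197 = 207.5014 u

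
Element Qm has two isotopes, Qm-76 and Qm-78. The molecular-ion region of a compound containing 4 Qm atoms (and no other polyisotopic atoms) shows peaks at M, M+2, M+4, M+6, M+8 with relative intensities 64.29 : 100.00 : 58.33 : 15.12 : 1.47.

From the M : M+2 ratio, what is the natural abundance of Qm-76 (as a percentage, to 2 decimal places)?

72.00%

Write p for the Qm-76 fraction. I(M+2)/I(M) = [C(4,1)·p^3·(1−p)] / p^4 = 4·(1−p)/p = 100.00/64.29 = 1.5555
(1−p)/p = 1.5555/4 = 0.3889  ⇒  p = 1/(1 + 0.3889) = 0.7200
Qm-76: 72.00%, Qm-78: 28.00%.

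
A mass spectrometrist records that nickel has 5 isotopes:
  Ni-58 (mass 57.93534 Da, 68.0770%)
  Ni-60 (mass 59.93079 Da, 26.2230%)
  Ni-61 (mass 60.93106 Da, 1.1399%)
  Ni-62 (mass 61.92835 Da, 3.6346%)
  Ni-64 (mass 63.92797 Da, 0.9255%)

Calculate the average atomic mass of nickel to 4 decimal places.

Weight each isotope mass by its fractional abundance: 0.680770 × 57.93534 + 0.262230 × 59.93079 + 0.011399 × 60.93106 + 0.036346 × 61.92835 + 0.009255 × 63.92797
= 39.440641 + 15.715651 + 0.694553 + 2.250848 + 0.591653 = 58.693346 Da

58.6933 Da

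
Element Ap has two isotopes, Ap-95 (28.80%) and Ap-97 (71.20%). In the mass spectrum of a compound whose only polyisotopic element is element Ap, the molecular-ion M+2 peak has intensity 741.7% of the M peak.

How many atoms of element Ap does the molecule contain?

With n Ap atoms, P(M+2)/P(M) = C(n,1)·p^(n−1)q / p^n = n·q/p = n · 0.7120/0.2880.
n = 7.417 × 0.2880/0.7120 = 3.00 ≈ 3

3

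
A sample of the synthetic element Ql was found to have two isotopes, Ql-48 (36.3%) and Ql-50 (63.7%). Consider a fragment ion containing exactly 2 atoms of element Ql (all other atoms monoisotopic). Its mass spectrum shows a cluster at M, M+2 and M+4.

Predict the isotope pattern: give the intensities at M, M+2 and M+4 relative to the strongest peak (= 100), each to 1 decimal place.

The 2 Ql atoms are independent, so intensities follow the terms of (0.363 + 0.637)^2.
P(M) = 0.363^2 = 0.131769
P(M+2) = 2 × 0.363^1 × 0.637^1 = 0.462462
P(M+4) = 0.637^2 = 0.405769
The M+2 peak is largest (0.462462); scaling to 100 gives 28.5 : 100.0 : 87.7.

28.5 : 100.0 : 87.7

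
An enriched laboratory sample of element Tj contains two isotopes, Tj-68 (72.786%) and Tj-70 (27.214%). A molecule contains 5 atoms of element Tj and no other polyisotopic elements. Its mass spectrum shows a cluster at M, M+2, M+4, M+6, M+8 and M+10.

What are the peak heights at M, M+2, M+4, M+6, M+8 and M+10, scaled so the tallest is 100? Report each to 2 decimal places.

53.49 : 100.00 : 74.78 : 27.96 : 5.23 : 0.39

Expanding (0.72786 + 0.27214)^5:
P(M) = 0.72786^5 = 0.204286
P(M+2) = 5 × 0.72786^4 × 0.27214^1 = 0.381904
P(M+4) = 10 × 0.72786^3 × 0.27214^2 = 0.285580
P(M+6) = 10 × 0.72786^2 × 0.27214^3 = 0.106776
P(M+8) = 5 × 0.72786^1 × 0.27214^4 = 0.019961
P(M+10) = 0.27214^5 = 0.001493
The M+2 peak is largest (0.381904); scaling to 100 gives 53.49 : 100.00 : 74.78 : 27.96 : 5.23 : 0.39.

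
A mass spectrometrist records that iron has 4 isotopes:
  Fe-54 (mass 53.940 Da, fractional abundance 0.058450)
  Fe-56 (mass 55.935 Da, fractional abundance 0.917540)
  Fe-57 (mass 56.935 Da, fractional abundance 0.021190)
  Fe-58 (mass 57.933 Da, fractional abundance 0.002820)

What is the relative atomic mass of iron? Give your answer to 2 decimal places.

55.85 Da

Weight each isotope mass by its fractional abundance: 0.058450 × 53.940 + 0.917540 × 55.935 + 0.021190 × 56.935 + 0.002820 × 57.933
= 3.1528 + 51.3226 + 1.2065 + 0.1634 = 55.8453 Da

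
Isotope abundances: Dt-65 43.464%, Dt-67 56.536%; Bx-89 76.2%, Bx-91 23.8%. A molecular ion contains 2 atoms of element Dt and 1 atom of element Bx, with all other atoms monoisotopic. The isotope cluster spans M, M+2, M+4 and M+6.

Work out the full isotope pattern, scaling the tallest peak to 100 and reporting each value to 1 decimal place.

34.3 : 100.0 : 86.0 : 18.1

Element Dt pattern (n=2): 0.18891193 : 0.49145614 : 0.31963193
Element Bx pattern (n=1): 0.7620 : 0.2380
Convolve the two distributions (both contribute in 2-u steps):
  M: 0.18891193×0.7620 = 0.143951
  M+2: 0.18891193×0.2380 + 0.49145614×0.7620 = 0.419451
  M+4: 0.49145614×0.2380 + 0.31963193×0.7620 = 0.360526
  M+6: 0.31963193×0.2380 = 0.076072
Scale to base peak (0.419451) = 100: 34.3 : 100.0 : 86.0 : 18.1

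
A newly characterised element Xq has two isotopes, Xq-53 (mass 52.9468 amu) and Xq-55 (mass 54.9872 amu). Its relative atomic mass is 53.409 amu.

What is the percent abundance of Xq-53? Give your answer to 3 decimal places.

Writing the weighted mean with unknown fraction x of Xq-53:
52.9468·x + 54.9872·(1 − x) = 53.409
(52.9468 − 54.9872)·x = 53.409 − 54.9872
x = -1.5782 / -2.0404 = 0.77348 → 77.348% Xq-53, 22.652% Xq-55.

77.348%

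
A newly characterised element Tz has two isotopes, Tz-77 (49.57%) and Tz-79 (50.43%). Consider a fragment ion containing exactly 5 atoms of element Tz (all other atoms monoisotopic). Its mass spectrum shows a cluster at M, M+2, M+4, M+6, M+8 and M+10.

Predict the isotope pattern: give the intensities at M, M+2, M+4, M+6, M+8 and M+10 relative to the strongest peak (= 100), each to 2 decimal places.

9.50 : 48.31 : 98.29 : 100.00 : 50.87 : 10.35

Each Tz atom is independently Tz-77 (p = 0.4957) or Tz-79 (q = 0.5043); the cluster is the binomial expansion (p + q)^5.
P(M) = 0.4957^5 = 0.029929
P(M+2) = 5 × 0.4957^4 × 0.5043^1 = 0.152242
P(M+4) = 10 × 0.4957^3 × 0.5043^2 = 0.309767
P(M+6) = 10 × 0.4957^2 × 0.5043^3 = 0.315141
P(M+8) = 5 × 0.4957^1 × 0.5043^4 = 0.160304
P(M+10) = 0.5043^5 = 0.032617
The M+6 peak is largest (0.315141); scaling to 100 gives 9.50 : 48.31 : 98.29 : 100.00 : 50.87 : 10.35.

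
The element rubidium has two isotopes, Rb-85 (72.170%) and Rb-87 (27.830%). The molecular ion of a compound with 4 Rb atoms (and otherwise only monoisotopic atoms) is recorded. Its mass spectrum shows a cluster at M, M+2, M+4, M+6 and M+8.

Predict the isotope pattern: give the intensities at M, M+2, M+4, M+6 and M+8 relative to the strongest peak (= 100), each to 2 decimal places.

64.83 : 100.00 : 57.84 : 14.87 : 1.43

Each Rb atom is independently Rb-85 (p = 0.72170) or Rb-87 (q = 0.27830); the cluster is the binomial expansion (p + q)^4.
P(M) = 0.72170^4 = 0.271286
P(M+2) = 4 × 0.72170^3 × 0.27830^1 = 0.418450
P(M+4) = 6 × 0.72170^2 × 0.27830^2 = 0.242042
P(M+6) = 4 × 0.72170^1 × 0.27830^3 = 0.062224
P(M+8) = 0.27830^4 = 0.005999
The M+2 peak is largest (0.418450); scaling to 100 gives 64.83 : 100.00 : 57.84 : 14.87 : 1.43.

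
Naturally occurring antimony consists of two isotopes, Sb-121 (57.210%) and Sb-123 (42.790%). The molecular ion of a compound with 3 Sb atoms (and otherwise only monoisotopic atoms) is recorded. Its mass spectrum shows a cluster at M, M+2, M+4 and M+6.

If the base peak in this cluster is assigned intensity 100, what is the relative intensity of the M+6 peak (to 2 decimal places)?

18.65

(0.57210 + 0.42790)^3 gives M 0.1872, M+2 0.4202, M+4 0.3143, M+6 0.0783; the largest is M+2.
P(M+2) = C(3,1) × 0.57210^2 × 0.42790^1 = 3 × 0.32729841 × 0.4279 = 0.420153 (base)
P(M+6) = C(3,3) × 0.57210^0 × 0.42790^3 = 1 × 1.0000 × 0.07834781 = 0.078348
Relative intensity = 0.078348 / 0.420153 × 100 = 18.65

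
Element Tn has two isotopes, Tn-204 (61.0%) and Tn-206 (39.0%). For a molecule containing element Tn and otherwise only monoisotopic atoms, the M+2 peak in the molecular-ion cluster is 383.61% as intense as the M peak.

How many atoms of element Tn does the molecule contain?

With n Tn atoms, P(M+2)/P(M) = C(n,1)·p^(n−1)q / p^n = n·q/p = n · 0.390/0.610.
n = 3.8361 × 0.610/0.390 = 6.00 ≈ 6

6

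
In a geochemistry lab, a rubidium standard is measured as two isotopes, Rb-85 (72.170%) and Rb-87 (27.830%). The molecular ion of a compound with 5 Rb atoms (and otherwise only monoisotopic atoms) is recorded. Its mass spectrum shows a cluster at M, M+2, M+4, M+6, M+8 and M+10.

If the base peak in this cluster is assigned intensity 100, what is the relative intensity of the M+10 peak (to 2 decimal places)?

(0.72170 + 0.27830)^5 gives M 0.1958, M+2 0.3775, M+4 0.2911, M+6 0.1123, M+8 0.0216, M+10 0.0017; the largest is M+2.
P(M+2) = C(5,1) × 0.72170^4 × 0.27830^1 = 5 × 0.27128565 × 0.2783 = 0.377494 (base)
P(M+10) = C(5,5) × 0.72170^0 × 0.27830^5 = 1 × 1.0000 × 0.00166942 = 0.001669
Relative intensity = 0.001669 / 0.377494 × 100 = 0.44

0.44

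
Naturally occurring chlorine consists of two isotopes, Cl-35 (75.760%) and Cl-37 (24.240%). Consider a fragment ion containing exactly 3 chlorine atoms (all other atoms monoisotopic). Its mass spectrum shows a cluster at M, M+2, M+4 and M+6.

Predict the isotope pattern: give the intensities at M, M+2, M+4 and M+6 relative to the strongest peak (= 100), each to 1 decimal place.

100.0 : 96.0 : 30.7 : 3.3

The 3 Cl atoms are independent, so intensities follow the terms of (0.75760 + 0.24240)^3.
P(M) = 0.75760^3 = 0.434830
P(M+2) = 3 × 0.75760^2 × 0.24240^1 = 0.417382
P(M+4) = 3 × 0.75760^1 × 0.24240^2 = 0.133545
P(M+6) = 0.24240^3 = 0.014243
The M peak is largest (0.434830); scaling to 100 gives 100.0 : 96.0 : 30.7 : 3.3.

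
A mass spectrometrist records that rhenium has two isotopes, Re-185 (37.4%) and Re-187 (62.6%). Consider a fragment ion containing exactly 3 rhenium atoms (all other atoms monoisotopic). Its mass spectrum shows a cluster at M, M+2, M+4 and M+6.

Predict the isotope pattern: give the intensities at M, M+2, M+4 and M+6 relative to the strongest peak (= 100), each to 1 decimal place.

11.9 : 59.7 : 100.0 : 55.8

Each Re atom is independently Re-185 (p = 0.374) or Re-187 (q = 0.626); the cluster is the binomial expansion (p + q)^3.
P(M) = 0.374^3 = 0.052314
P(M+2) = 3 × 0.374^2 × 0.626^1 = 0.262687
P(M+4) = 3 × 0.374^1 × 0.626^2 = 0.439685
P(M+6) = 0.626^3 = 0.245314
The M+4 peak is largest (0.439685); scaling to 100 gives 11.9 : 59.7 : 100.0 : 55.8.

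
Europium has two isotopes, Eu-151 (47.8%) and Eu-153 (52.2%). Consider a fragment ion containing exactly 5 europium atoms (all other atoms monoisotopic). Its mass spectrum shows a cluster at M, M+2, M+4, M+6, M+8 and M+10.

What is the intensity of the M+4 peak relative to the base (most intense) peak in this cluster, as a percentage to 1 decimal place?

Term probabilities: M 0.0250, M+2 0.1363, M+4 0.2976, M+6 0.3250, M+8 0.1775, M+10 0.0388. Base peak = M+6.
P(M+6) = C(5,3) × 0.478^2 × 0.522^3 = 10 × 0.228484 × 0.14223665 = 0.324988 (base)
P(M+4) = C(5,2) × 0.478^3 × 0.522^2 = 10 × 0.10921535 × 0.272484 = 0.297594
Relative intensity = 0.297594 / 0.324988 × 100 = 91.6

91.6%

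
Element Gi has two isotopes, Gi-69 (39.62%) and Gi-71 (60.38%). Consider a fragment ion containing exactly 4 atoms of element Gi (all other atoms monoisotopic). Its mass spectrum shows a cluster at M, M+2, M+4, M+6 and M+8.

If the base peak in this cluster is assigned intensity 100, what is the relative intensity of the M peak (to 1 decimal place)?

7.1

Term probabilities: M 0.0246, M+2 0.1502, M+4 0.3434, M+6 0.3489, M+8 0.1329. Base peak = M+6.
P(M+6) = C(4,3) × 0.3962^1 × 0.6038^3 = 4 × 0.3962 × 0.22013005 = 0.348862 (base)
P(M) = C(4,0) × 0.3962^4 × 0.6038^0 = 1 × 0.02464097 × 1.0000 = 0.024641
Relative intensity = 0.024641 / 0.348862 × 100 = 7.1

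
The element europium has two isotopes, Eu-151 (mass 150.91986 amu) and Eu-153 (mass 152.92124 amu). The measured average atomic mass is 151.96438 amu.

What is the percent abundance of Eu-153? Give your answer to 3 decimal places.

Let x be the fractional abundance of Eu-151; then Eu-153 has abundance 1 − x.
150.91986·x + 152.92124·(1 − x) = 151.96438
(150.91986 − 152.92124)·x = 151.96438 − 152.92124
x = -0.95686 / -2.00138 = 0.47810 → 47.810% Eu-151, 52.190% Eu-153.

52.190%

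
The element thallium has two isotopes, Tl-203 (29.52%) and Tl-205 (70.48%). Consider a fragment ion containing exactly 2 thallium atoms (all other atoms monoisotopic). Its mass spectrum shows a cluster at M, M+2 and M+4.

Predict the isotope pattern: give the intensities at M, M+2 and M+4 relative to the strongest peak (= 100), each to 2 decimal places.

Each Tl atom is independently Tl-203 (p = 0.2952) or Tl-205 (q = 0.7048); the cluster is the binomial expansion (p + q)^2.
P(M) = 0.2952^2 = 0.087143
P(M+2) = 2 × 0.2952^1 × 0.7048^1 = 0.416114
P(M+4) = 0.7048^2 = 0.496743
The M+4 peak is largest (0.496743); scaling to 100 gives 17.54 : 83.77 : 100.00.

17.54 : 83.77 : 100.00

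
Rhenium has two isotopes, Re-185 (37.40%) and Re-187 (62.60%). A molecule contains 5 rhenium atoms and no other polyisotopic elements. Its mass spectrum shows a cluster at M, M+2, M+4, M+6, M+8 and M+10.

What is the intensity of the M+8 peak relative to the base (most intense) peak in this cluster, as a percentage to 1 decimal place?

(0.3740 + 0.6260)^5 gives M 0.0073, M+2 0.0612, M+4 0.2050, M+6 0.3431, M+8 0.2872, M+10 0.0961; the largest is M+6.
P(M+6) = C(5,3) × 0.3740^2 × 0.6260^3 = 10 × 0.139876 × 0.24531438 = 0.343136 (base)
P(M+8) = C(5,4) × 0.3740^1 × 0.6260^4 = 5 × 0.3740 × 0.1535668 = 0.287170
Relative intensity = 0.287170 / 0.343136 × 100 = 83.7

83.7%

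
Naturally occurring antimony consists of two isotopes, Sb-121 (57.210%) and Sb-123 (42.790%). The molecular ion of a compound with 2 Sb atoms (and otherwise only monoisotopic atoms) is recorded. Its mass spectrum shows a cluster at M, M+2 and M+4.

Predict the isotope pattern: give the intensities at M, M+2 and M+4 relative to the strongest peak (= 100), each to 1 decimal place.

Expanding (0.57210 + 0.42790)^2:
P(M) = 0.57210^2 = 0.327298
P(M+2) = 2 × 0.57210^1 × 0.42790^1 = 0.489603
P(M+4) = 0.42790^2 = 0.183098
The M+2 peak is largest (0.489603); scaling to 100 gives 66.8 : 100.0 : 37.4.

66.8 : 100.0 : 37.4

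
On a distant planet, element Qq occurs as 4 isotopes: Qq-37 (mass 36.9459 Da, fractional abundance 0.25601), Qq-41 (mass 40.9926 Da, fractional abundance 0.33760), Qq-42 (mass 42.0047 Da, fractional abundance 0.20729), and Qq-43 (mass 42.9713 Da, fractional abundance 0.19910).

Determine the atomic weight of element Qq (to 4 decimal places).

40.5604 Da

Ar = Σ fᵢ·mᵢ = 0.25601 × 36.9459 + 0.33760 × 40.9926 + 0.20729 × 42.0047 + 0.19910 × 42.9713
= 9.45852 + 13.83910 + 8.70715 + 8.55559 = 40.56036 Da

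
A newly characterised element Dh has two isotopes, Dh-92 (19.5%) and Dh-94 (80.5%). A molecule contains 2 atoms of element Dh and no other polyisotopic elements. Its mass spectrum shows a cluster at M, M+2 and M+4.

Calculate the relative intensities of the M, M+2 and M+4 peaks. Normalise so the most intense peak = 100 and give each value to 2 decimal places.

5.87 : 48.45 : 100.00

The 2 Dh atoms are independent, so intensities follow the terms of (0.195 + 0.805)^2.
P(M) = 0.195^2 = 0.038025
P(M+2) = 2 × 0.195^1 × 0.805^1 = 0.313950
P(M+4) = 0.805^2 = 0.648025
The M+4 peak is largest (0.648025); scaling to 100 gives 5.87 : 48.45 : 100.00.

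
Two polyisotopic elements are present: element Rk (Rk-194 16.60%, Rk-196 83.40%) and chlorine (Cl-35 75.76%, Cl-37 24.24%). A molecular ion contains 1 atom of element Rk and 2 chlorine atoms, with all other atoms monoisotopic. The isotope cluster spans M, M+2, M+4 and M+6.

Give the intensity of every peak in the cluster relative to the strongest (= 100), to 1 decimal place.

17.7 : 100.0 : 58.6 : 9.1

Element Rk pattern (n=1): 0.1660 : 0.8340
Chlorine pattern (n=2): 0.57395776 : 0.36728448 : 0.05875776
Convolve the two distributions (both contribute in 2-u steps):
  M: 0.1660×0.57395776 = 0.095277
  M+2: 0.1660×0.36728448 + 0.8340×0.57395776 = 0.539650
  M+4: 0.1660×0.05875776 + 0.8340×0.36728448 = 0.316069
  M+6: 0.8340×0.05875776 = 0.049004
Scale to base peak (0.539650) = 100: 17.7 : 100.0 : 58.6 : 9.1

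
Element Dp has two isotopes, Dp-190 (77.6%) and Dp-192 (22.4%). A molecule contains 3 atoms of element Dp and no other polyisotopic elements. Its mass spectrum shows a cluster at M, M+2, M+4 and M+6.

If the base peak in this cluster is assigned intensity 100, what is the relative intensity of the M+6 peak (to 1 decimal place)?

2.4

Term probabilities: M 0.4673, M+2 0.4047, M+4 0.1168, M+6 0.0112. Base peak = M.
P(M) = C(3,0) × 0.776^3 × 0.224^0 = 1 × 0.46728858 × 1.0000 = 0.467289 (base)
P(M+6) = C(3,3) × 0.776^0 × 0.224^3 = 1 × 1.0000 × 0.01123942 = 0.011239
Relative intensity = 0.011239 / 0.467289 × 100 = 2.4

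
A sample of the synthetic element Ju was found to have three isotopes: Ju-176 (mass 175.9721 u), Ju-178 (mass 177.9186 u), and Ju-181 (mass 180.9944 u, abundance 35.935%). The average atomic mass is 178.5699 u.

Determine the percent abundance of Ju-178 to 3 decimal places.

40.742%

Let x and y be the fractions of Ju-176 and Ju-178. Then x + y = 1 − 0.35935 = 0.64065 and 175.9721x + 177.9186y = 178.5699 − 0.35935×180.9944 = 113.52956236.
Substituting: 175.9721x + 177.9186(0.64065 − x) = 113.52956236
(175.9721 − 177.9186)x = -0.45398873  ⇒  x = 0.23323, y = 0.40742
Ju-176: 23.323%, Ju-178: 40.742%.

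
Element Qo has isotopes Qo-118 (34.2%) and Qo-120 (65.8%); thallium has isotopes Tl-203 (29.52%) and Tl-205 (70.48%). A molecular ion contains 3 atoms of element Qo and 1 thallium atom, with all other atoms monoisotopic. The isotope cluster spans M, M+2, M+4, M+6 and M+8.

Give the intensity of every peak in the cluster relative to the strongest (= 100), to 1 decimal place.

Element Qo pattern (n=3): 0.04000169 : 0.23088694 : 0.44422106 : 0.28489031
Thallium pattern (n=1): 0.2952 : 0.7048
Convolve the two distributions (both contribute in 2-u steps):
  M: 0.04000169×0.2952 = 0.011808
  M+2: 0.04000169×0.7048 + 0.23088694×0.2952 = 0.096351
  M+4: 0.23088694×0.7048 + 0.44422106×0.2952 = 0.293863
  M+6: 0.44422106×0.7048 + 0.28489031×0.2952 = 0.397187
  M+8: 0.28489031×0.7048 = 0.200791
Scale to base peak (0.397187) = 100: 3.0 : 24.3 : 74.0 : 100.0 : 50.6

3.0 : 24.3 : 74.0 : 100.0 : 50.6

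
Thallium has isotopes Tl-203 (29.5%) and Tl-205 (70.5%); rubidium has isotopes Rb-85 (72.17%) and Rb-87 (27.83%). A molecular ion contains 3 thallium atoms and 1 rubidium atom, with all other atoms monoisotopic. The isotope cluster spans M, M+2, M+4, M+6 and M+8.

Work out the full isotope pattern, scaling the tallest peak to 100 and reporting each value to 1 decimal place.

Thallium pattern (n=3): 0.02567237 : 0.18405787 : 0.43986713 : 0.35040263
Rubidium pattern (n=1): 0.7217 : 0.2783
Convolve the two distributions (both contribute in 2-u steps):
  M: 0.02567237×0.7217 = 0.018528
  M+2: 0.02567237×0.2783 + 0.18405787×0.7217 = 0.139979
  M+4: 0.18405787×0.2783 + 0.43986713×0.7217 = 0.368675
  M+6: 0.43986713×0.2783 + 0.35040263×0.7217 = 0.375301
  M+8: 0.35040263×0.2783 = 0.097517
Scale to base peak (0.375301) = 100: 4.9 : 37.3 : 98.2 : 100.0 : 26.0

4.9 : 37.3 : 98.2 : 100.0 : 26.0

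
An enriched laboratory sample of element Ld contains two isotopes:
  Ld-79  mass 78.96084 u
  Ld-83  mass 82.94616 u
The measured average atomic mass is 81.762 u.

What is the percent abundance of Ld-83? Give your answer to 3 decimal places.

Writing the weighted mean with unknown fraction x of Ld-79:
78.96084·x + 82.94616·(1 − x) = 81.762
(78.96084 − 82.94616)·x = 81.762 − 82.94616
x = -1.18416 / -3.98532 = 0.29713 → 29.713% Ld-79, 70.287% Ld-83.

70.287%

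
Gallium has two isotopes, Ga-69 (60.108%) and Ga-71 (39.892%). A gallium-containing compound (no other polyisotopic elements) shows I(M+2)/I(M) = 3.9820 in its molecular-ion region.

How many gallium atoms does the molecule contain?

6

For n independent Ga atoms, I(M+2)/I(M) = n · (abundance Ga-71) / (abundance Ga-69) = n · 0.39892/0.60108.
n = 3.9820 × 0.60108/0.39892 = 6.00 ≈ 6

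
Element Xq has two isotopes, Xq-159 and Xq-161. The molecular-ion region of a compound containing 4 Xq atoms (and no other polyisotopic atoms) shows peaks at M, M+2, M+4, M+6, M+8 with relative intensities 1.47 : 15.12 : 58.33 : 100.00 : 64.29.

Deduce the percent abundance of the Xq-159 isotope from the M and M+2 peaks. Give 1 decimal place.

Write p for the Xq-159 fraction. I(M+2)/I(M) = [C(4,1)·p^3·(1−p)] / p^4 = 4·(1−p)/p = 15.12/1.47 = 10.2857
(1−p)/p = 10.2857/4 = 2.5714  ⇒  p = 1/(1 + 2.5714) = 0.2800
Xq-159: 28.0%, Xq-161: 72.0%.

28.0%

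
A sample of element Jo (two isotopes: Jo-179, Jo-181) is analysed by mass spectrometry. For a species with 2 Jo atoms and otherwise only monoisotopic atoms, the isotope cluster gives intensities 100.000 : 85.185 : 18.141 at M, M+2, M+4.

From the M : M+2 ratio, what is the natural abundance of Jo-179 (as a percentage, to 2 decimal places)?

Let p = fractional abundance of Jo-179. I(M+2)/I(M) = [C(2,1)·p^1·(1−p)] / p^2 = 2·(1−p)/p = 85.185/100.000 = 0.8518
(1−p)/p = 0.8518/2 = 0.4259  ⇒  p = 1/(1 + 0.4259) = 0.7013
Jo-179: 70.13%, Jo-181: 29.87%.

70.13%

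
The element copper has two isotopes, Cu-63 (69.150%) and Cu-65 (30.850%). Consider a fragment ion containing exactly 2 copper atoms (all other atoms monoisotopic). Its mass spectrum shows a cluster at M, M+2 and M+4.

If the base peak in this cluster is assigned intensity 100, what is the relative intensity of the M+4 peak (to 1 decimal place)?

(0.69150 + 0.30850)^2 gives M 0.4782, M+2 0.4267, M+4 0.0952; the largest is M.
P(M) = C(2,0) × 0.69150^2 × 0.30850^0 = 1 × 0.47817225 × 1.0000 = 0.478172 (base)
P(M+4) = C(2,2) × 0.69150^0 × 0.30850^2 = 1 × 1.0000 × 0.09517225 = 0.095172
Relative intensity = 0.095172 / 0.478172 × 100 = 19.9

19.9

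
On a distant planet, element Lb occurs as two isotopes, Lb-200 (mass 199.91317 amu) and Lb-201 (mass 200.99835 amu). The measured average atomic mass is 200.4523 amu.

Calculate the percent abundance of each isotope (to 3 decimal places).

Lb-200: 50.319%, Lb-201: 49.681%

Writing the weighted mean with unknown fraction x of Lb-200:
199.91317·x + 200.99835·(1 − x) = 200.4523
(199.91317 − 200.99835)·x = 200.4523 − 200.99835
x = -0.54605 / -1.08518 = 0.50319 → 50.319% Lb-200, 49.681% Lb-201.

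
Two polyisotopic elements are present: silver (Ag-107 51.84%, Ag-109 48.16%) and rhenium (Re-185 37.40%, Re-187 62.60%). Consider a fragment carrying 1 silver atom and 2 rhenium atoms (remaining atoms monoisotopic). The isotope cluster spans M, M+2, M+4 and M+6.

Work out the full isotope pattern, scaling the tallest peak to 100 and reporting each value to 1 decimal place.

16.9 : 72.3 : 100.0 : 44.0

Silver pattern (n=1): 0.5184 : 0.4816
Rhenium pattern (n=2): 0.139876 : 0.468248 : 0.391876
Convolve the two distributions (both contribute in 2-u steps):
  M: 0.5184×0.139876 = 0.072512
  M+2: 0.5184×0.468248 + 0.4816×0.139876 = 0.310104
  M+4: 0.5184×0.391876 + 0.4816×0.468248 = 0.428657
  M+6: 0.4816×0.391876 = 0.188727
Scale to base peak (0.428657) = 100: 16.9 : 72.3 : 100.0 : 44.0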